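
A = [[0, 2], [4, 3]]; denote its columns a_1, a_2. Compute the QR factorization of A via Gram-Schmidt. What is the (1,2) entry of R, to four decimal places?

q_1 = a_1/‖a_1‖ = (0, 4)/4.0000 = (0.0000, 1.0000).
r_{12} = q_1·a_2 = 3.0000.

r_{12} = 3.0000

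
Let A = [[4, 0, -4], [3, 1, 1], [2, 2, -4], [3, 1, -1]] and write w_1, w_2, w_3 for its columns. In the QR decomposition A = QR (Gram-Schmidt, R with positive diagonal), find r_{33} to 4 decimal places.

r_{33} = 4.2426

w_1 = (4, 3, 2, 3); ‖w_1‖ = 6.1644, so q_1 = (0.6489, 0.4867, 0.3244, 0.4867).
q_1·w_2 = 0.6489·0 + 0.4867·1 + 0.3244·2 + 0.4867·1 = 1.6222.
u_2 = w_2 − 1.6222·q_1 = (-1.0526, 0.2105, 1.4737, 0.2105).
‖u_2‖ = 1.8353, so q_2 = (-0.5735, 0.1147, 0.8030, 0.1147).
q_1·w_3 = 0.6489·(-4) + 0.4867·1 + 0.3244·(-4) + 0.4867·(-1) = -3.8933; q_2·w_3 = (-0.5735)·(-4) + 0.1147·1 + 0.8030·(-4) + 0.1147·(-1) = -0.9177.
u_3 = w_3 + 3.8933·q_1 + 0.9177·q_2 = (-2.0000, 3.0000, -2.0000, 1.0000).
r_{33} = ‖u_3‖ = 4.2426.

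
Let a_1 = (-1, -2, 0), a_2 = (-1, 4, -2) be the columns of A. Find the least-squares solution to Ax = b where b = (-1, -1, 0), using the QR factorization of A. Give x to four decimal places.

q_1 = a_1/‖a_1‖ = (-1, -2, 0)/2.2361 = (-0.4472, -0.8944, 0.0000).
r_{12} = q_1·a_2 = -3.1305.
u_2 = a_2 + 3.1305·q_1 = (-2.4000, 1.2000, -2.0000).
‖u_2‖ = 3.3466, so q_2 = (-0.7171, 0.3586, -0.5976).
Qᵀb = (1.3416, 0.3586).
Back-substitute: x_2 = 0.3586/3.3466 = 0.1071.
x_1 = (1.3416 + 3.1305·0.1071)/2.2361 = 0.7500.

x = (0.7500, 0.1071)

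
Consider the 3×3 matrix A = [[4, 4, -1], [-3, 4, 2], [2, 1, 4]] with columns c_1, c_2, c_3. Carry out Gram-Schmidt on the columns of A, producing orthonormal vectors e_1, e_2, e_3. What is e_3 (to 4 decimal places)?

e_3 = (-0.3625, 0.1318, 0.9226)

c_1 = (4, -3, 2); ‖c_1‖ = 5.3852, so e_1 = (0.7428, -0.5571, 0.3714).
e_1·c_2 = 0.7428·4 + (-0.5571)·4 + 0.3714·1 = 1.1142.
u_2 = c_2 − 1.1142·e_1 = (3.1724, 4.6207, 0.5862).
‖u_2‖ = 5.6355, so e_2 = (0.5629, 0.8199, 0.1040).
e_1·c_3 = 0.7428·(-1) + (-0.5571)·2 + 0.3714·4 = -0.3714; e_2·c_3 = 0.5629·(-1) + 0.8199·2 + 0.1040·4 = 1.4930.
u_3 = c_3 + 0.3714·e_1 − 1.4930·e_2 = (-1.5646, 0.5689, 3.9826).
‖u_3‖ = 4.3166, so e_3 = (-0.3625, 0.1318, 0.9226).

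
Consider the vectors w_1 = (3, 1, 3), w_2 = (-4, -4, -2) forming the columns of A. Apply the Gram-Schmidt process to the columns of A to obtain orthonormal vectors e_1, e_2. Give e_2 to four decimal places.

e_2 = (-0.1622, -0.8760, 0.4542)

w_1 = (3, 1, 3); ‖w_1‖ = 4.3589, so e_1 = (0.6882, 0.2294, 0.6882).
e_1·w_2 = 0.6882·(-4) + 0.2294·(-4) + 0.6882·(-2) = -5.0471.
u_2 = w_2 + 5.0471·e_1 = (-0.5263, -2.8421, 1.4737).
‖u_2‖ = 3.2444, so e_2 = (-0.1622, -0.8760, 0.4542).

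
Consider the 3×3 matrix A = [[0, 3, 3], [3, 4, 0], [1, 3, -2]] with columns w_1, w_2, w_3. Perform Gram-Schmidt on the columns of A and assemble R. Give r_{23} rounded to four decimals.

w_1 = (0, 3, 1); ‖w_1‖ = 3.1623, so e_1 = (0.0000, 0.9487, 0.3162).
e_1·w_2 = 0.0000·3 + 0.9487·4 + 0.3162·3 = 4.7434.
u_2 = w_2 − 4.7434·e_1 = (3.0000, -0.5000, 1.5000).
‖u_2‖ = 3.3912, so e_2 = (0.8847, -0.1474, 0.4423).
r_{23} = e_2·w_3 = 1.7693.

r_{23} = 1.7693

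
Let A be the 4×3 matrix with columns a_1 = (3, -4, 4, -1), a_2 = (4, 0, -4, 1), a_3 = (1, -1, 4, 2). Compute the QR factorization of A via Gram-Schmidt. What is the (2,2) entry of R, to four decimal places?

a_1 = (3, -4, 4, -1); ‖a_1‖ = 6.4807, so q_1 = (0.4629, -0.6172, 0.6172, -0.1543).
q_1·a_2 = 0.4629·4 + (-0.6172)·0 + 0.6172·(-4) + (-0.1543)·1 = -0.7715.
u_2 = a_2 + 0.7715·q_1 = (4.3571, -0.4762, -3.5238, 0.8810).
r_{22} = ‖u_2‖ = 5.6925.

r_{22} = 5.6925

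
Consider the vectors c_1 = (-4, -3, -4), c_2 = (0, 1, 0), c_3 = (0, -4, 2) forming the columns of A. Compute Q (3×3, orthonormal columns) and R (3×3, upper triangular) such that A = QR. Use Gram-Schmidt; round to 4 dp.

Q = [[-0.6247, -0.3313, -0.7071], [-0.4685, 0.8835, 0.0000], [-0.6247, -0.3313, 0.7071]], R = [[6.4031, -0.4685, 0.6247], [0.0000, 0.8835, -4.1964], [0.0000, 0.0000, 1.4142]]

q_1 = c_1/‖c_1‖ = (-4, -3, -4)/6.4031 = (-0.6247, -0.4685, -0.6247).
r_{12} = q_1·c_2 = -0.4685.
u_2 = c_2 + 0.4685·q_1 = (-0.2927, 0.7805, -0.2927).
‖u_2‖ = 0.8835, so q_2 = (-0.3313, 0.8835, -0.3313).
r_{13} = q_1·c_3 = 0.6247; r_{23} = q_2·c_3 = -4.1964.
u_3 = c_3 − 0.6247·q_1 + 4.1964·q_2 = (-1.0000, 0.0000, 1.0000).
‖u_3‖ = 1.4142, so q_3 = (-0.7071, 0.0000, 0.7071).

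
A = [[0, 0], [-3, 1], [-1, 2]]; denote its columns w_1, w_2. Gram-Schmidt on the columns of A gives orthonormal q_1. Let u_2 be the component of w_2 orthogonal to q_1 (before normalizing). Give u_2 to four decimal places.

w_1 = (0, -3, -1); ‖w_1‖ = 3.1623, so q_1 = (0.0000, -0.9487, -0.3162).
q_1·w_2 = 0.0000·0 + (-0.9487)·1 + (-0.3162)·2 = -1.5811.
u_2 = w_2 + 1.5811·q_1 = (0.0000, -0.5000, 1.5000).

u_2 = (0.0000, -0.5000, 1.5000)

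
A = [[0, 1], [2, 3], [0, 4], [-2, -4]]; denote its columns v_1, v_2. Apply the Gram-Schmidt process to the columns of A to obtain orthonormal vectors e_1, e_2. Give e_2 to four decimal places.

v_1 = (0, 2, 0, -2); ‖v_1‖ = 2.8284, so e_1 = (0.0000, 0.7071, 0.0000, -0.7071).
e_1·v_2 = 0.0000·1 + 0.7071·3 + 0.0000·4 + (-0.7071)·(-4) = 4.9497.
u_2 = v_2 − 4.9497·e_1 = (1.0000, -0.5000, 4.0000, -0.5000).
‖u_2‖ = 4.1833, so e_2 = (0.2390, -0.1195, 0.9562, -0.1195).

e_2 = (0.2390, -0.1195, 0.9562, -0.1195)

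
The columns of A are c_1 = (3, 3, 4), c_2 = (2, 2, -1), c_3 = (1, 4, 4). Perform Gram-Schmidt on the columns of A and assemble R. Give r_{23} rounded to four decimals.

r_{23} = -0.4851

e_1 = c_1/‖c_1‖ = (3, 3, 4)/5.8310 = (0.5145, 0.5145, 0.6860).
r_{12} = e_1·c_2 = 1.3720.
u_2 = c_2 − 1.3720·e_1 = (1.2941, 1.2941, -1.9412).
‖u_2‖ = 2.6679, so e_2 = (0.4851, 0.4851, -0.7276).
r_{23} = e_2·c_3 = -0.4851.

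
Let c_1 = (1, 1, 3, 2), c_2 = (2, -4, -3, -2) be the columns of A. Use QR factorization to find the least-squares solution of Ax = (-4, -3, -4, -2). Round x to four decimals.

e_1 = c_1/‖c_1‖ = (1, 1, 3, 2)/3.8730 = (0.2582, 0.2582, 0.7746, 0.5164).
r_{12} = e_1·c_2 = -3.8730.
u_2 = c_2 + 3.8730·e_1 = (3.0000, -3.0000, 0.0000, 0.0000).
‖u_2‖ = 4.2426, so e_2 = (0.7071, -0.7071, 0.0000, 0.0000).
Qᵀb = (-5.9386, -0.7071).
Back-substitute: x_2 = -0.7071/4.2426 = -0.1667.
x_1 = (-5.9386 + 3.8730·(-0.1667))/3.8730 = -1.7000.

x = (-1.7000, -0.1667)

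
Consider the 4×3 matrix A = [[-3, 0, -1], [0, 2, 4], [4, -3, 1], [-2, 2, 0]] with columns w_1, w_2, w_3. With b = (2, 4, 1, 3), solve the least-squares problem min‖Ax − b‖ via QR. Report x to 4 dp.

x = (-1.0579, -0.7783, 1.4610)

q_1 = w_1/‖w_1‖ = (-3, 0, 4, -2)/5.3852 = (-0.5571, 0.0000, 0.7428, -0.3714).
r_{12} = q_1·w_2 = -2.9711.
u_2 = w_2 + 2.9711·q_1 = (-1.6552, 2.0000, -0.7931, 0.8966).
‖u_2‖ = 2.8587, so q_2 = (-0.5790, 0.6996, -0.2774, 0.3136).
r_{13} = q_1·w_3 = 1.2999; r_{23} = q_2·w_3 = 3.1000.
u_3 = w_3 − 1.2999·q_1 − 3.1000·q_2 = (1.5190, 1.8312, 0.8945, -0.4895).
‖u_3‖ = 2.5885, so q_3 = (0.5868, 0.7074, 0.3456, -0.1891).
Qᵀb = (-1.4856, 2.3039, 3.7817).
Back-substitute: x_3 = 3.7817/2.5885 = 1.4610.
x_2 = (2.3039 − 3.1000·1.4610)/2.8587 = -0.7783.
x_1 = (-1.4856 + 2.9711·(-0.7783) − 1.2999·1.4610)/5.3852 = -1.0579.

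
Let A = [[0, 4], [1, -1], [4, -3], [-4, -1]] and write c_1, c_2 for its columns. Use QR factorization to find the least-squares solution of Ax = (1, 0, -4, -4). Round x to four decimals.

x = (0.2222, 0.8148)

c_1 = (0, 1, 4, -4); ‖c_1‖ = 5.7446, so e_1 = (0.0000, 0.1741, 0.6963, -0.6963).
e_1·c_2 = 0.0000·4 + 0.1741·(-1) + 0.6963·(-3) + (-0.6963)·(-1) = -1.5667.
u_2 = c_2 + 1.5667·e_1 = (4.0000, -0.7273, -1.9091, -2.0909).
‖u_2‖ = 4.9543, so e_2 = (0.8074, -0.1468, -0.3853, -0.4220).
Qᵀb = (0.0000, 4.0369).
Back-substitute: x_2 = 4.0369/4.9543 = 0.8148.
x_1 = (0.0000 + 1.5667·0.8148)/5.7446 = 0.2222.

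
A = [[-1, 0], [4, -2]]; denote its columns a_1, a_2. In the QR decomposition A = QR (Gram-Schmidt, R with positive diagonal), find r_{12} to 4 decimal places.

r_{12} = -1.9403

a_1 = (-1, 4); ‖a_1‖ = 4.1231, so e_1 = (-0.2425, 0.9701).
r_{12} = e_1·a_2 = -1.9403.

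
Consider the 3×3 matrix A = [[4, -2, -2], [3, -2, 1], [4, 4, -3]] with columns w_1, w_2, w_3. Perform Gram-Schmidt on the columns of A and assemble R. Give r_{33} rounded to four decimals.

r_{33} = 1.8527

w_1 = (4, 3, 4); ‖w_1‖ = 6.4031, so e_1 = (0.6247, 0.4685, 0.6247).
e_1·w_2 = 0.6247·(-2) + 0.4685·(-2) + 0.6247·4 = 0.3123.
u_2 = w_2 − 0.3123·e_1 = (-2.1951, -2.1463, 3.8049).
‖u_2‖ = 4.8890, so e_2 = (-0.4490, -0.4390, 0.7783).
e_1·w_3 = 0.6247·(-2) + 0.4685·1 + 0.6247·(-3) = -2.6550; e_2·w_3 = (-0.4490)·(-2) + (-0.4390)·1 + 0.7783·(-3) = -1.8758.
u_3 = w_3 + 2.6550·e_1 + 1.8758·e_2 = (-1.1837, 1.4204, 0.1184).
r_{33} = ‖u_3‖ = 1.8527.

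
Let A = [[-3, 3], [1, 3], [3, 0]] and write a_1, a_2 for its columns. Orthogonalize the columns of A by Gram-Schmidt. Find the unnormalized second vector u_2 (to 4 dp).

e_1 = a_1/‖a_1‖ = (-3, 1, 3)/4.3589 = (-0.6882, 0.2294, 0.6882).
r_{12} = e_1·a_2 = -1.3765.
u_2 = a_2 + 1.3765·e_1 = (2.0526, 3.3158, 0.9474).

u_2 = (2.0526, 3.3158, 0.9474)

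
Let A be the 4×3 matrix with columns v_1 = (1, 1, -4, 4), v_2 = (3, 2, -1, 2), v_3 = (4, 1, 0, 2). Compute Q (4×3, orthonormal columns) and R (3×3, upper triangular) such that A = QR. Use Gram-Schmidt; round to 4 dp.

Q = [[0.1715, 0.8111, 0.4072], [0.1715, 0.4867, -0.8252], [-0.6860, 0.3244, 0.2196], [0.6860, 0.0000, 0.3241]], R = [[5.8310, 2.9155, 2.2295], [0.0000, 3.0822, 3.7311], [0.0000, 0.0000, 1.4520]]

v_1 = (1, 1, -4, 4); ‖v_1‖ = 5.8310, so e_1 = (0.1715, 0.1715, -0.6860, 0.6860).
e_1·v_2 = 0.1715·3 + 0.1715·2 + (-0.6860)·(-1) + 0.6860·2 = 2.9155.
u_2 = v_2 − 2.9155·e_1 = (2.5000, 1.5000, 1.0000, 0.0000).
‖u_2‖ = 3.0822, so e_2 = (0.8111, 0.4867, 0.3244, 0.0000).
e_1·v_3 = 0.1715·4 + 0.1715·1 + (-0.6860)·0 + 0.6860·2 = 2.2295; e_2·v_3 = 0.8111·4 + 0.4867·1 + 0.3244·0 + 0.0000·2 = 3.7311.
u_3 = v_3 − 2.2295·e_1 − 3.7311·e_2 = (0.5913, -1.1981, 0.3189, 0.4706).
‖u_3‖ = 1.4520, so e_3 = (0.4072, -0.8252, 0.2196, 0.3241).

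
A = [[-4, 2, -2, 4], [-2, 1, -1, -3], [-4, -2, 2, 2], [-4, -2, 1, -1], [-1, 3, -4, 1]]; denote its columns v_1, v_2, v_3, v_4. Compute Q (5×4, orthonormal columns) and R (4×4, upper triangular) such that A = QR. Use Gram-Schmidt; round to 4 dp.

Q = [[-0.5494, 0.4765, 0.4216, 0.3245], [-0.2747, 0.2383, 0.2108, -0.8958], [-0.5494, -0.3796, 0.2266, 0.2291], [-0.5494, -0.3796, -0.6030, -0.1410], [-0.1374, 0.6542, -0.6023, 0.1410]], R = [[7.2801, 0.4121, 0.2747, -2.0604], [0.0000, 4.6723, -4.9469, 1.4659], [0.0000, 0.0000, 1.2054, 1.5080], [0.0000, 0.0000, 0.0000, 4.7257]]

v_1 = (-4, -2, -4, -4, -1); ‖v_1‖ = 7.2801, so e_1 = (-0.5494, -0.2747, -0.5494, -0.5494, -0.1374).
e_1·v_2 = (-0.5494)·2 + (-0.2747)·1 + (-0.5494)·(-2) + (-0.5494)·(-2) + (-0.1374)·3 = 0.4121.
u_2 = v_2 − 0.4121·e_1 = (2.2264, 1.1132, -1.7736, -1.7736, 3.0566).
‖u_2‖ = 4.6723, so e_2 = (0.4765, 0.2383, -0.3796, -0.3796, 0.6542).
e_1·v_3 = (-0.5494)·(-2) + (-0.2747)·(-1) + (-0.5494)·2 + (-0.5494)·1 + (-0.1374)·(-4) = 0.2747; e_2·v_3 = 0.4765·(-2) + 0.2383·(-1) + (-0.3796)·2 + (-0.3796)·1 + 0.6542·(-4) = -4.9469.
u_3 = v_3 − 0.2747·e_1 + 4.9469·e_2 = (0.5082, 0.2541, 0.2731, -0.7269, -0.7260).
‖u_3‖ = 1.2054, so e_3 = (0.4216, 0.2108, 0.2266, -0.6030, -0.6023).
e_1·v_4 = (-0.5494)·4 + (-0.2747)·(-3) + (-0.5494)·2 + (-0.5494)·(-1) + (-0.1374)·1 = -2.0604; e_2·v_4 = 0.4765·4 + 0.2383·(-3) + (-0.3796)·2 + (-0.3796)·(-1) + 0.6542·1 = 1.4659; e_3·v_4 = 0.4216·4 + 0.2108·(-3) + 0.2266·2 + (-0.6030)·(-1) + (-0.6023)·1 = 1.5080.
u_4 = v_4 + 2.0604·e_1 − 1.4659·e_2 − 1.5080·e_3 = (1.5336, -4.2332, 1.0827, -0.6663, 0.6663).
‖u_4‖ = 4.7257, so e_4 = (0.3245, -0.8958, 0.2291, -0.1410, 0.1410).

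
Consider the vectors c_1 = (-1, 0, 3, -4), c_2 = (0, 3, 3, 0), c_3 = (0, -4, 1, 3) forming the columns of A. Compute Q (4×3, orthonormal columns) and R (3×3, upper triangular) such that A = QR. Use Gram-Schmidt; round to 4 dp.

c_1 = (-1, 0, 3, -4); ‖c_1‖ = 5.0990, so e_1 = (-0.1961, 0.0000, 0.5883, -0.7845).
e_1·c_2 = (-0.1961)·0 + 0.0000·3 + 0.5883·3 + (-0.7845)·0 = 1.7650.
u_2 = c_2 − 1.7650·e_1 = (0.3462, 3.0000, 1.9615, 1.3846).
‖u_2‖ = 3.8581, so e_2 = (0.0897, 0.7776, 0.5084, 0.3589).
e_1·c_3 = (-0.1961)·0 + 0.0000·(-4) + 0.5883·1 + (-0.7845)·3 = -1.7650; e_2·c_3 = 0.0897·0 + 0.7776·(-4) + 0.5084·1 + 0.3589·3 = -1.5253.
u_3 = c_3 + 1.7650·e_1 + 1.5253·e_2 = (-0.2093, -2.8140, 2.8140, 2.1628).
‖u_3‖ = 4.5341, so e_3 = (-0.0462, -0.6206, 0.6206, 0.4770).

Q = [[-0.1961, 0.0897, -0.0462], [0.0000, 0.7776, -0.6206], [0.5883, 0.5084, 0.6206], [-0.7845, 0.3589, 0.4770]], R = [[5.0990, 1.7650, -1.7650], [0.0000, 3.8581, -1.5253], [0.0000, 0.0000, 4.5341]]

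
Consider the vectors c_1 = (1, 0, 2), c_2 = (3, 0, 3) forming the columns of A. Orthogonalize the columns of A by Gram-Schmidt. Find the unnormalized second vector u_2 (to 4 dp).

c_1 = (1, 0, 2); ‖c_1‖ = 2.2361, so q_1 = (0.4472, 0.0000, 0.8944).
q_1·c_2 = 0.4472·3 + 0.0000·0 + 0.8944·3 = 4.0249.
u_2 = c_2 − 4.0249·q_1 = (1.2000, 0.0000, -0.6000).

u_2 = (1.2000, 0.0000, -0.6000)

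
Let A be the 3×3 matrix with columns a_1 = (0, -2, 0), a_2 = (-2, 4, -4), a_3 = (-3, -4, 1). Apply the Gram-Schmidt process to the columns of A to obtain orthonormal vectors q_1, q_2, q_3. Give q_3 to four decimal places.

q_3 = (-0.8944, 0.0000, 0.4472)

q_1 = a_1/‖a_1‖ = (0, -2, 0)/2.0000 = (0.0000, -1.0000, 0.0000).
r_{12} = q_1·a_2 = -4.0000.
u_2 = a_2 + 4.0000·q_1 = (-2.0000, 0.0000, -4.0000).
‖u_2‖ = 4.4721, so q_2 = (-0.4472, 0.0000, -0.8944).
r_{13} = q_1·a_3 = 4.0000; r_{23} = q_2·a_3 = 0.4472.
u_3 = a_3 − 4.0000·q_1 − 0.4472·q_2 = (-2.8000, 0.0000, 1.4000).
‖u_3‖ = 3.1305, so q_3 = (-0.8944, 0.0000, 0.4472).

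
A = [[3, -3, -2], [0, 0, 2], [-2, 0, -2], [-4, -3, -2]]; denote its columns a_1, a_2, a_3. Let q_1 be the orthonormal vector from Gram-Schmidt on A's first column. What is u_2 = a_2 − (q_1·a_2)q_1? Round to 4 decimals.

u_2 = (-3.3103, 0.0000, 0.2069, -2.5862)

q_1 = a_1/‖a_1‖ = (3, 0, -2, -4)/5.3852 = (0.5571, 0.0000, -0.3714, -0.7428).
r_{12} = q_1·a_2 = 0.5571.
u_2 = a_2 − 0.5571·q_1 = (-3.3103, 0.0000, 0.2069, -2.5862).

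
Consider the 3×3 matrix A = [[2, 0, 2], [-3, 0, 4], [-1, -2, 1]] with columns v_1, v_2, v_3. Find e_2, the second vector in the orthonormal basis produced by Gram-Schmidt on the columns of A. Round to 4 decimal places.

e_2 = (-0.1482, 0.2224, -0.9636)

v_1 = (2, -3, -1); ‖v_1‖ = 3.7417, so e_1 = (0.5345, -0.8018, -0.2673).
e_1·v_2 = 0.5345·0 + (-0.8018)·0 + (-0.2673)·(-2) = 0.5345.
u_2 = v_2 − 0.5345·e_1 = (-0.2857, 0.4286, -1.8571).
‖u_2‖ = 1.9272, so e_2 = (-0.1482, 0.2224, -0.9636).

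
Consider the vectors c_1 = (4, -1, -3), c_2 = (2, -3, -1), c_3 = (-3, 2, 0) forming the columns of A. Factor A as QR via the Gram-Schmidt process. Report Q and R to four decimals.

q_1 = c_1/‖c_1‖ = (4, -1, -3)/5.0990 = (0.7845, -0.1961, -0.5883).
r_{12} = q_1·c_2 = 2.7456.
u_2 = c_2 − 2.7456·q_1 = (-0.1538, -2.4615, 0.6154).
‖u_2‖ = 2.5420, so q_2 = (-0.0605, -0.9684, 0.2421).
r_{13} = q_1·c_3 = -2.7456; r_{23} = q_2·c_3 = -1.7552.
u_3 = c_3 + 2.7456·q_1 + 1.7552·q_2 = (-0.9524, -0.2381, -1.1905).
‖u_3‖ = 1.5430, so q_3 = (-0.6172, -0.1543, -0.7715).

Q = [[0.7845, -0.0605, -0.6172], [-0.1961, -0.9684, -0.1543], [-0.5883, 0.2421, -0.7715]], R = [[5.0990, 2.7456, -2.7456], [0.0000, 2.5420, -1.7552], [0.0000, 0.0000, 1.5430]]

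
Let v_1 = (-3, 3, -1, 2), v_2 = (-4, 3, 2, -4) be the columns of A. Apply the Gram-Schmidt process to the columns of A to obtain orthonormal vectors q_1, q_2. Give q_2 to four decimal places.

q_1 = v_1/‖v_1‖ = (-3, 3, -1, 2)/4.7958 = (-0.6255, 0.6255, -0.2085, 0.4170).
r_{12} = q_1·v_2 = 2.2937.
u_2 = v_2 − 2.2937·q_1 = (-2.5652, 1.5652, 2.4783, -4.9565).
‖u_2‖ = 6.3039, so q_2 = (-0.4069, 0.2483, 0.3931, -0.7863).

q_2 = (-0.4069, 0.2483, 0.3931, -0.7863)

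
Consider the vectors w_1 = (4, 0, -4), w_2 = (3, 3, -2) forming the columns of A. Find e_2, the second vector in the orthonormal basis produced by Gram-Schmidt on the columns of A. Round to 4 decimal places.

e_2 = (0.1622, 0.9733, 0.1622)

w_1 = (4, 0, -4); ‖w_1‖ = 5.6569, so e_1 = (0.7071, 0.0000, -0.7071).
e_1·w_2 = 0.7071·3 + 0.0000·3 + (-0.7071)·(-2) = 3.5355.
u_2 = w_2 − 3.5355·e_1 = (0.5000, 3.0000, 0.5000).
‖u_2‖ = 3.0822, so e_2 = (0.1622, 0.9733, 0.1622).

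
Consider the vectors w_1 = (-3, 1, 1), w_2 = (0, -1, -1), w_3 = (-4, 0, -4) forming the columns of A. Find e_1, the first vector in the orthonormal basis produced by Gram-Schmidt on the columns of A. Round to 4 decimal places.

w_1 = (-3, 1, 1); ‖w_1‖ = 3.3166, so e_1 = (-0.9045, 0.3015, 0.3015).

e_1 = (-0.9045, 0.3015, 0.3015)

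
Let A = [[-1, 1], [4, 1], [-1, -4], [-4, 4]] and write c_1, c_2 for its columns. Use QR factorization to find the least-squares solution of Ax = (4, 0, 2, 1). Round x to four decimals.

c_1 = (-1, 4, -1, -4); ‖c_1‖ = 5.8310, so q_1 = (-0.1715, 0.6860, -0.1715, -0.6860).
q_1·c_2 = (-0.1715)·1 + 0.6860·1 + (-0.1715)·(-4) + (-0.6860)·4 = -1.5435.
u_2 = c_2 + 1.5435·q_1 = (0.7353, 2.0588, -4.2647, 2.9412).
‖u_2‖ = 5.6230, so q_2 = (0.1308, 0.3661, -0.7584, 0.5231).
Qᵀb = (-1.7150, -0.4708).
Back-substitute: x_2 = -0.4708/5.6230 = -0.0837.
x_1 = (-1.7150 + 1.5435·(-0.0837))/5.8310 = -0.3163.

x = (-0.3163, -0.0837)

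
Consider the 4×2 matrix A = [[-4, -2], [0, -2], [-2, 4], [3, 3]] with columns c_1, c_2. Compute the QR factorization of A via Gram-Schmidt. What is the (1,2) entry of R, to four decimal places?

r_{12} = 1.6713

e_1 = c_1/‖c_1‖ = (-4, 0, -2, 3)/5.3852 = (-0.7428, 0.0000, -0.3714, 0.5571).
r_{12} = e_1·c_2 = 1.6713.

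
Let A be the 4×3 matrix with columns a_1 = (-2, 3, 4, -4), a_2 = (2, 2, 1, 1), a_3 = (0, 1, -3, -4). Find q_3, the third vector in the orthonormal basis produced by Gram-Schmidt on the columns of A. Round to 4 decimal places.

q_3 = (0.3045, 0.3265, -0.6773, -0.5847)

a_1 = (-2, 3, 4, -4); ‖a_1‖ = 6.7082, so q_1 = (-0.2981, 0.4472, 0.5963, -0.5963).
q_1·a_2 = (-0.2981)·2 + 0.4472·2 + 0.5963·1 + (-0.5963)·1 = 0.2981.
u_2 = a_2 − 0.2981·q_1 = (2.0889, 1.8667, 0.8222, 1.1778).
‖u_2‖ = 3.1482, so q_2 = (0.6635, 0.5929, 0.2612, 0.3741).
q_1·a_3 = (-0.2981)·0 + 0.4472·1 + 0.5963·(-3) + (-0.5963)·(-4) = 1.0435; q_2·a_3 = 0.6635·0 + 0.5929·1 + 0.2612·(-3) + 0.3741·(-4) = -1.6870.
u_3 = a_3 − 1.0435·q_1 + 1.6870·q_2 = (1.4305, 1.5336, -3.1816, -2.7466).
‖u_3‖ = 4.6973, so q_3 = (0.3045, 0.3265, -0.6773, -0.5847).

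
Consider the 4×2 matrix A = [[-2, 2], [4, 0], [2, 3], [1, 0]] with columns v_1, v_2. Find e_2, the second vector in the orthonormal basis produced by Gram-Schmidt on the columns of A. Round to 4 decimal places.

e_2 = (0.6028, -0.0893, 0.7926, -0.0223)

e_1 = v_1/‖v_1‖ = (-2, 4, 2, 1)/5.0000 = (-0.4000, 0.8000, 0.4000, 0.2000).
r_{12} = e_1·v_2 = 0.4000.
u_2 = v_2 − 0.4000·e_1 = (2.1600, -0.3200, 2.8400, -0.0800).
‖u_2‖ = 3.5833, so e_2 = (0.6028, -0.0893, 0.7926, -0.0223).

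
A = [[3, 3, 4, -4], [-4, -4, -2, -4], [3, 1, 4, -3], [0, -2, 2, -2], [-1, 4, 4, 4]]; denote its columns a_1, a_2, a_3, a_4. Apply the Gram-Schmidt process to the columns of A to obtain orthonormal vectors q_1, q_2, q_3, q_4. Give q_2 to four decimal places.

q_1 = a_1/‖a_1‖ = (3, -4, 3, 0, -1)/5.9161 = (0.5071, -0.6761, 0.5071, 0.0000, -0.1690).
r_{12} = q_1·a_2 = 4.0567.
u_2 = a_2 − 4.0567·q_1 = (0.9429, -1.2571, -1.0571, -2.0000, 4.6857).
‖u_2‖ = 5.4353, so q_2 = (0.1735, -0.2313, -0.1945, -0.3680, 0.8621).

q_2 = (0.1735, -0.2313, -0.1945, -0.3680, 0.8621)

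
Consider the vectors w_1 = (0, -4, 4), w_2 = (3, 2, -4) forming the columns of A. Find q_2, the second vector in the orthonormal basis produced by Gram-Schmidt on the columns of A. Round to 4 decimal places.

q_2 = (0.9045, -0.3015, -0.3015)

w_1 = (0, -4, 4); ‖w_1‖ = 5.6569, so q_1 = (0.0000, -0.7071, 0.7071).
q_1·w_2 = 0.0000·3 + (-0.7071)·2 + 0.7071·(-4) = -4.2426.
u_2 = w_2 + 4.2426·q_1 = (3.0000, -1.0000, -1.0000).
‖u_2‖ = 3.3166, so q_2 = (0.9045, -0.3015, -0.3015).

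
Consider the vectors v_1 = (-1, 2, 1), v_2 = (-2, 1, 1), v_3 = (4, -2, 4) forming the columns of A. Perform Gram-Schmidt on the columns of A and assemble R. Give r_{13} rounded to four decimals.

r_{13} = -1.6330

e_1 = v_1/‖v_1‖ = (-1, 2, 1)/2.4495 = (-0.4082, 0.8165, 0.4082).
r_{13} = e_1·v_3 = -1.6330.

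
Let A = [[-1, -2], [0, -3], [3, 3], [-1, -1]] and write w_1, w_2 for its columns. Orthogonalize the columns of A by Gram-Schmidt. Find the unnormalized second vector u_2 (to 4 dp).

w_1 = (-1, 0, 3, -1); ‖w_1‖ = 3.3166, so q_1 = (-0.3015, 0.0000, 0.9045, -0.3015).
q_1·w_2 = (-0.3015)·(-2) + 0.0000·(-3) + 0.9045·3 + (-0.3015)·(-1) = 3.6181.
u_2 = w_2 − 3.6181·q_1 = (-0.9091, -3.0000, -0.2727, 0.0909).

u_2 = (-0.9091, -3.0000, -0.2727, 0.0909)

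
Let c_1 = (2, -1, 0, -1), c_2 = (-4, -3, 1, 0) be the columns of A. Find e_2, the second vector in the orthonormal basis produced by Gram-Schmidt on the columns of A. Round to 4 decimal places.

c_1 = (2, -1, 0, -1); ‖c_1‖ = 2.4495, so e_1 = (0.8165, -0.4082, 0.0000, -0.4082).
e_1·c_2 = 0.8165·(-4) + (-0.4082)·(-3) + 0.0000·1 + (-0.4082)·0 = -2.0412.
u_2 = c_2 + 2.0412·e_1 = (-2.3333, -3.8333, 1.0000, -0.8333).
‖u_2‖ = 4.6726, so e_2 = (-0.4994, -0.8204, 0.2140, -0.1783).

e_2 = (-0.4994, -0.8204, 0.2140, -0.1783)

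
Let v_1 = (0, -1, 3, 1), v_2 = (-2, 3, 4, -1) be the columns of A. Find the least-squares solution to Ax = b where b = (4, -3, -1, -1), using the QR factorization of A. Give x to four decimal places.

x = (0.4887, -0.7970)

q_1 = v_1/‖v_1‖ = (0, -1, 3, 1)/3.3166 = (0.0000, -0.3015, 0.9045, 0.3015).
r_{12} = q_1·v_2 = 2.4121.
u_2 = v_2 − 2.4121·q_1 = (-2.0000, 3.7273, 1.8182, -1.7273).
‖u_2‖ = 4.9175, so q_2 = (-0.4067, 0.7580, 0.3697, -0.3513).
Qᵀb = (-0.3015, -3.9192).
Back-substitute: x_2 = -3.9192/4.9175 = -0.7970.
x_1 = (-0.3015 − 2.4121·(-0.7970))/3.3166 = 0.4887.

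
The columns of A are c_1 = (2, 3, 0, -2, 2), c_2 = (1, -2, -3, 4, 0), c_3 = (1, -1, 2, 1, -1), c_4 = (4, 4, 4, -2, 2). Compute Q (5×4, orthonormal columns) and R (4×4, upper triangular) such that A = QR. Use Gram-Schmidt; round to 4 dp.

e_1 = c_1/‖c_1‖ = (2, 3, 0, -2, 2)/4.5826 = (0.4364, 0.6547, 0.0000, -0.4364, 0.4364).
r_{12} = e_1·c_2 = -2.6186.
u_2 = c_2 + 2.6186·e_1 = (2.1429, -0.2857, -3.0000, 2.8571, 1.1429).
‖u_2‖ = 4.8107, so e_2 = (0.4454, -0.0594, -0.6236, 0.5939, 0.2376).
r_{13} = e_1·c_3 = -1.0911; r_{23} = e_2·c_3 = -0.3860.
u_3 = c_3 + 1.0911·e_1 + 0.3860·e_2 = (1.6481, -0.3086, 1.7593, 0.7531, -0.4321).
‖u_3‖ = 2.5808, so e_3 = (0.6386, -0.1196, 0.6817, 0.2918, -0.1674).
r_{14} = e_1·c_4 = 6.1101; r_{24} = e_2·c_4 = -1.6630; r_{34} = e_3·c_4 = 3.8843.
u_4 = c_4 − 6.1101·e_1 + 1.6630·e_2 − 3.8843·e_3 = (-0.4065, 0.3658, 0.3151, 0.5209, 0.3787).
‖u_4‖ = 0.9017, so e_4 = (-0.4509, 0.4056, 0.3495, 0.5776, 0.4200).

Q = [[0.4364, 0.4454, 0.6386, -0.4509], [0.6547, -0.0594, -0.1196, 0.4056], [0.0000, -0.6236, 0.6817, 0.3495], [-0.4364, 0.5939, 0.2918, 0.5776], [0.4364, 0.2376, -0.1674, 0.4200]], R = [[4.5826, -2.6186, -1.0911, 6.1101], [0.0000, 4.8107, -0.3860, -1.6630], [0.0000, 0.0000, 2.5808, 3.8843], [0.0000, 0.0000, 0.0000, 0.9017]]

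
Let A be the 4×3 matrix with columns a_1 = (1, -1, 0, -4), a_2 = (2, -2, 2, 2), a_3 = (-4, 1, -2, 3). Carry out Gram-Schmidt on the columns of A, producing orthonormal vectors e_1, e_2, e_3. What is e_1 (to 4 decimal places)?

e_1 = (0.2357, -0.2357, 0.0000, -0.9428)

a_1 = (1, -1, 0, -4); ‖a_1‖ = 4.2426, so e_1 = (0.2357, -0.2357, 0.0000, -0.9428).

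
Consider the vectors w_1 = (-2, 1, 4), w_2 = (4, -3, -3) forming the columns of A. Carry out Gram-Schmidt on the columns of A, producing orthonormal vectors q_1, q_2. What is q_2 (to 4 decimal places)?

q_2 = (0.6097, -0.6417, 0.4653)

w_1 = (-2, 1, 4); ‖w_1‖ = 4.5826, so q_1 = (-0.4364, 0.2182, 0.8729).
q_1·w_2 = (-0.4364)·4 + 0.2182·(-3) + 0.8729·(-3) = -5.0190.
u_2 = w_2 + 5.0190·q_1 = (1.8095, -1.9048, 1.3810).
‖u_2‖ = 2.9681, so q_2 = (0.6097, -0.6417, 0.4653).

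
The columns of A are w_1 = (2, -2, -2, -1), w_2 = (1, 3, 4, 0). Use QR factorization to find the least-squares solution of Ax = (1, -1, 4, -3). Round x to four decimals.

x = (0.7320, 0.8763)

w_1 = (2, -2, -2, -1); ‖w_1‖ = 3.6056, so q_1 = (0.5547, -0.5547, -0.5547, -0.2774).
q_1·w_2 = 0.5547·1 + (-0.5547)·3 + (-0.5547)·4 + (-0.2774)·0 = -3.3282.
u_2 = w_2 + 3.3282·q_1 = (2.8462, 1.1538, 2.1538, -0.9231).
‖u_2‖ = 3.8630, so q_2 = (0.7368, 0.2987, 0.5576, -0.2390).
Qᵀb = (-0.2774, 3.3851).
Back-substitute: x_2 = 3.3851/3.8630 = 0.8763.
x_1 = (-0.2774 + 3.3282·0.8763)/3.6056 = 0.7320.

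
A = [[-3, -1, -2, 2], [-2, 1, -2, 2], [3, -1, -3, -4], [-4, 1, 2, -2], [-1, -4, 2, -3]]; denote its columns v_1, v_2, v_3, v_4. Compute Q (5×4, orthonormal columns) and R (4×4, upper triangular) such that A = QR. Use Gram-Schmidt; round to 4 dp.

q_1 = v_1/‖v_1‖ = (-3, -2, 3, -4, -1)/6.2450 = (-0.4804, -0.3203, 0.4804, -0.6405, -0.1601).
r_{12} = q_1·v_2 = -0.3203.
u_2 = v_2 + 0.3203·q_1 = (-1.1538, 0.8974, -0.8462, 0.7949, -4.0513).
‖u_2‖ = 4.4607, so q_2 = (-0.2587, 0.2012, -0.1897, 0.1782, -0.9082).
r_{13} = q_1·v_3 = -1.4412; r_{23} = q_2·v_3 = -0.7760.
u_3 = v_3 + 1.4412·q_1 + 0.7760·q_2 = (-2.8930, -2.3054, -2.4549, 1.2152, 1.0644).
‖u_3‖ = 4.7245, so q_3 = (-0.6123, -0.4880, -0.5196, 0.2572, 0.2253).
r_{14} = q_1·v_4 = -1.7614; r_{24} = q_2·v_4 = 3.0121; r_{34} = q_3·v_4 = -1.3125.
u_4 = v_4 + 1.7614·q_1 − 3.0121·q_2 + 1.3125·q_3 = (1.1293, 0.1894, -3.2645, -3.3273, -0.2507).
‖u_4‖ = 4.8065, so q_4 = (0.2349, 0.0394, -0.6792, -0.6923, -0.0522).

Q = [[-0.4804, -0.2587, -0.6123, 0.2349], [-0.3203, 0.2012, -0.4880, 0.0394], [0.4804, -0.1897, -0.5196, -0.6792], [-0.6405, 0.1782, 0.2572, -0.6923], [-0.1601, -0.9082, 0.2253, -0.0522]], R = [[6.2450, -0.3203, -1.4412, -1.7614], [0.0000, 4.4607, -0.7760, 3.0121], [0.0000, 0.0000, 4.7245, -1.3125], [0.0000, 0.0000, 0.0000, 4.8065]]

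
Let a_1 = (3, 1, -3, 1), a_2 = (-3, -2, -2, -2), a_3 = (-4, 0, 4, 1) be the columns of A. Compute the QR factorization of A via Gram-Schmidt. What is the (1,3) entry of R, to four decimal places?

e_1 = a_1/‖a_1‖ = (3, 1, -3, 1)/4.4721 = (0.6708, 0.2236, -0.6708, 0.2236).
r_{13} = e_1·a_3 = -5.1430.

r_{13} = -5.1430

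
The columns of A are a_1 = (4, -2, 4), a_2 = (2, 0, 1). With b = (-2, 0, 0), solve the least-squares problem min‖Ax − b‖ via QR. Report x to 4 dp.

a_1 = (4, -2, 4); ‖a_1‖ = 6.0000, so e_1 = (0.6667, -0.3333, 0.6667).
e_1·a_2 = 0.6667·2 + (-0.3333)·0 + 0.6667·1 = 2.0000.
u_2 = a_2 − 2.0000·e_1 = (0.6667, 0.6667, -0.3333).
‖u_2‖ = 1.0000, so e_2 = (0.6667, 0.6667, -0.3333).
Qᵀb = (-1.3333, -1.3333).
Back-substitute: x_2 = -1.3333/1.0000 = -1.3333.
x_1 = (-1.3333 − 2.0000·(-1.3333))/6.0000 = 0.2222.

x = (0.2222, -1.3333)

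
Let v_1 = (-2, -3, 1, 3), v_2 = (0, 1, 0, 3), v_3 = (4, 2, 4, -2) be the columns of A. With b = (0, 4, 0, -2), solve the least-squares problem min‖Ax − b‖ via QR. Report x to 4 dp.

x = (-0.8800, 0.3200, -0.0200)

v_1 = (-2, -3, 1, 3); ‖v_1‖ = 4.7958, so q_1 = (-0.4170, -0.6255, 0.2085, 0.6255).
q_1·v_2 = (-0.4170)·0 + (-0.6255)·1 + 0.2085·0 + 0.6255·3 = 1.2511.
u_2 = v_2 − 1.2511·q_1 = (0.5217, 1.7826, -0.2609, 2.2174).
‖u_2‖ = 2.9043, so q_2 = (0.1796, 0.6138, -0.0898, 0.7635).
q_1·v_3 = (-0.4170)·4 + (-0.6255)·2 + 0.2085·4 + 0.6255·(-2) = -3.3362; q_2·v_3 = 0.1796·4 + 0.6138·2 + (-0.0898)·4 + 0.7635·(-2) = 0.0599.
u_3 = v_3 + 3.3362·q_1 − 0.0599·q_2 = (2.5979, -0.1237, 4.7010, 0.0412).
‖u_3‖ = 5.3727, so q_3 = (0.4835, -0.0230, 0.8750, 0.0077).
Qᵀb = (-3.7533, 0.9282, -0.1075).
Back-substitute: x_3 = -0.1075/5.3727 = -0.0200.
x_2 = (0.9282 − 0.0599·(-0.0200))/2.9043 = 0.3200.
x_1 = (-3.7533 − 1.2511·0.3200 + 3.3362·(-0.0200))/4.7958 = -0.8800.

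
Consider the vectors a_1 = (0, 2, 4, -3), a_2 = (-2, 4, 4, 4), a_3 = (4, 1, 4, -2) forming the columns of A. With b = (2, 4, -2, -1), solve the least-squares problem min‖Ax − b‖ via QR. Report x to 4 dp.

x = (-0.0660, -0.0005, 0.2050)

a_1 = (0, 2, 4, -3); ‖a_1‖ = 5.3852, so e_1 = (0.0000, 0.3714, 0.7428, -0.5571).
e_1·a_2 = 0.0000·(-2) + 0.3714·4 + 0.7428·4 + (-0.5571)·4 = 2.2283.
u_2 = a_2 − 2.2283·e_1 = (-2.0000, 3.1724, 2.3448, 5.2414).
‖u_2‖ = 6.8582, so e_2 = (-0.2916, 0.4626, 0.3419, 0.7643).
e_1·a_3 = 0.0000·4 + 0.3714·1 + 0.7428·4 + (-0.5571)·(-2) = 4.4567; e_2·a_3 = (-0.2916)·4 + 0.4626·1 + 0.3419·4 + 0.7643·(-2) = -0.8648.
u_3 = a_3 − 4.4567·e_1 + 0.8648·e_2 = (3.7478, -0.2551, 0.9853, 1.1437).
‖u_3‖ = 4.0485, so e_3 = (0.9257, -0.0630, 0.2434, 0.2825).
Qᵀb = (0.5571, -0.1810, 0.8301).
Back-substitute: x_3 = 0.8301/4.0485 = 0.2050.
x_2 = (-0.1810 + 0.8648·0.2050)/6.8582 = -0.0005.
x_1 = (0.5571 − 2.2283·(-0.0005) − 4.4567·0.2050)/5.3852 = -0.0660.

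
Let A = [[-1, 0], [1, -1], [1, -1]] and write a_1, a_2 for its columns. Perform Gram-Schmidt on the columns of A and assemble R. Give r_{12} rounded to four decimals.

r_{12} = -1.1547

a_1 = (-1, 1, 1); ‖a_1‖ = 1.7321, so e_1 = (-0.5774, 0.5774, 0.5774).
r_{12} = e_1·a_2 = -1.1547.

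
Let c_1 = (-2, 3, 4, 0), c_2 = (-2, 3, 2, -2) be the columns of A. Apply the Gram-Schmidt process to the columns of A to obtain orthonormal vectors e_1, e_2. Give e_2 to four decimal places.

e_2 = (-0.2292, 0.3438, -0.3725, -0.8309)

e_1 = c_1/‖c_1‖ = (-2, 3, 4, 0)/5.3852 = (-0.3714, 0.5571, 0.7428, 0.0000).
r_{12} = e_1·c_2 = 3.8996.
u_2 = c_2 − 3.8996·e_1 = (-0.5517, 0.8276, -0.8966, -2.0000).
‖u_2‖ = 2.4069, so e_2 = (-0.2292, 0.3438, -0.3725, -0.8309).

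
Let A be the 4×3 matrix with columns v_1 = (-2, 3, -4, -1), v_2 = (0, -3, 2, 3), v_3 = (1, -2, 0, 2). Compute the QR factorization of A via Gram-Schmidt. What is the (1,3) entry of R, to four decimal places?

e_1 = v_1/‖v_1‖ = (-2, 3, -4, -1)/5.4772 = (-0.3651, 0.5477, -0.7303, -0.1826).
r_{13} = e_1·v_3 = -1.8257.

r_{13} = -1.8257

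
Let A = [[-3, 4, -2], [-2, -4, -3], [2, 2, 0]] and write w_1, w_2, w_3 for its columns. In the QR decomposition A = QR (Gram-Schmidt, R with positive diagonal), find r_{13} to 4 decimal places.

r_{13} = 2.9104

w_1 = (-3, -2, 2); ‖w_1‖ = 4.1231, so e_1 = (-0.7276, -0.4851, 0.4851).
r_{13} = e_1·w_3 = 2.9104.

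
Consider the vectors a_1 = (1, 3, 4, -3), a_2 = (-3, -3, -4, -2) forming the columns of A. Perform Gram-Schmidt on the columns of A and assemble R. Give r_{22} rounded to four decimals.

r_{22} = 4.9164

e_1 = a_1/‖a_1‖ = (1, 3, 4, -3)/5.9161 = (0.1690, 0.5071, 0.6761, -0.5071).
r_{12} = e_1·a_2 = -3.7187.
u_2 = a_2 + 3.7187·e_1 = (-2.3714, -1.1143, -1.4857, -3.8857).
r_{22} = ‖u_2‖ = 4.9164.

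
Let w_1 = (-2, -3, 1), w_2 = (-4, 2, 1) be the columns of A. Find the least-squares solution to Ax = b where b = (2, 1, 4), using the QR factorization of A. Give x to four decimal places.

x = (-0.2000, -0.0667)

w_1 = (-2, -3, 1); ‖w_1‖ = 3.7417, so e_1 = (-0.5345, -0.8018, 0.2673).
e_1·w_2 = (-0.5345)·(-4) + (-0.8018)·2 + 0.2673·1 = 0.8018.
u_2 = w_2 − 0.8018·e_1 = (-3.5714, 2.6429, 0.7857).
‖u_2‖ = 4.5119, so e_2 = (-0.7916, 0.5858, 0.1741).
Qᵀb = (-0.8018, -0.3008).
Back-substitute: x_2 = -0.3008/4.5119 = -0.0667.
x_1 = (-0.8018 − 0.8018·(-0.0667))/3.7417 = -0.2000.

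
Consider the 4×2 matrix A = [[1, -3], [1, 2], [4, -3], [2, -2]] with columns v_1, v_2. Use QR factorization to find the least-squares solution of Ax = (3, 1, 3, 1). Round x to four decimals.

q_1 = v_1/‖v_1‖ = (1, 1, 4, 2)/4.6904 = (0.2132, 0.2132, 0.8528, 0.4264).
r_{12} = q_1·v_2 = -3.6244.
u_2 = v_2 + 3.6244·q_1 = (-2.2273, 2.7727, 0.0909, -0.4545).
‖u_2‖ = 3.5866, so q_2 = (-0.6210, 0.7731, 0.0253, -0.1267).
Qᵀb = (3.8376, -1.1406).
Back-substitute: x_2 = -1.1406/3.5866 = -0.3180.
x_1 = (3.8376 + 3.6244·(-0.3180))/4.6904 = 0.5724.

x = (0.5724, -0.3180)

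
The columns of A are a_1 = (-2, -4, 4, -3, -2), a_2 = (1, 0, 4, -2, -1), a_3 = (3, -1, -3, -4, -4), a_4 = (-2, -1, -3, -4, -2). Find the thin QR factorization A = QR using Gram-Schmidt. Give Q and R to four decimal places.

Q = [[-0.2857, 0.5451, 0.4510, -0.5645], [-0.5714, 0.5158, -0.0784, 0.5396], [0.5714, 0.6330, -0.5001, -0.1245], [-0.4286, -0.1876, -0.5101, -0.5975], [-0.2857, -0.0293, -0.5293, 0.1326]], R = [[7.0000, 3.1429, 0.8571, 1.7143], [0.0000, 3.4817, 0.0879, -2.6963], [0.0000, 0.0000, 7.0893, 3.7758], [0.0000, 0.0000, 0.0000, 3.0878]]

q_1 = a_1/‖a_1‖ = (-2, -4, 4, -3, -2)/7.0000 = (-0.2857, -0.5714, 0.5714, -0.4286, -0.2857).
r_{12} = q_1·a_2 = 3.1429.
u_2 = a_2 − 3.1429·q_1 = (1.8980, 1.7959, 2.2041, -0.6531, -0.1020).
‖u_2‖ = 3.4817, so q_2 = (0.5451, 0.5158, 0.6330, -0.1876, -0.0293).
r_{13} = q_1·a_3 = 0.8571; r_{23} = q_2·a_3 = 0.0879.
u_3 = a_3 − 0.8571·q_1 − 0.0879·q_2 = (3.1970, -0.5556, -3.5455, -3.6162, -3.7525).
‖u_3‖ = 7.0893, so q_3 = (0.4510, -0.0784, -0.5001, -0.5101, -0.5293).
r_{14} = q_1·a_4 = 1.7143; r_{24} = q_2·a_4 = -2.6963; r_{34} = q_3·a_4 = 3.7758.
u_4 = a_4 − 1.7143·q_1 + 2.6963·q_2 − 3.7758·q_3 = (-1.7431, 1.6663, -0.3844, -1.8450, 0.4094).
‖u_4‖ = 3.0878, so q_4 = (-0.5645, 0.5396, -0.1245, -0.5975, 0.1326).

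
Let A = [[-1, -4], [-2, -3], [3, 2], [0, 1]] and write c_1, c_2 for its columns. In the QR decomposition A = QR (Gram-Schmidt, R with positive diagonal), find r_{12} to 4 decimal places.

c_1 = (-1, -2, 3, 0); ‖c_1‖ = 3.7417, so e_1 = (-0.2673, -0.5345, 0.8018, 0.0000).
r_{12} = e_1·c_2 = 4.2762.

r_{12} = 4.2762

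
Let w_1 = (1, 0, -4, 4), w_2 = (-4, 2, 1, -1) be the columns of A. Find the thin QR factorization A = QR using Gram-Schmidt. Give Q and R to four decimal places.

w_1 = (1, 0, -4, 4); ‖w_1‖ = 5.7446, so q_1 = (0.1741, 0.0000, -0.6963, 0.6963).
q_1·w_2 = 0.1741·(-4) + 0.0000·2 + (-0.6963)·1 + 0.6963·(-1) = -2.0889.
u_2 = w_2 + 2.0889·q_1 = (-3.6364, 2.0000, -0.4545, 0.4545).
‖u_2‖ = 4.1996, so q_2 = (-0.8659, 0.4762, -0.1082, 0.1082).

Q = [[0.1741, -0.8659], [0.0000, 0.4762], [-0.6963, -0.1082], [0.6963, 0.1082]], R = [[5.7446, -2.0889], [0.0000, 4.1996]]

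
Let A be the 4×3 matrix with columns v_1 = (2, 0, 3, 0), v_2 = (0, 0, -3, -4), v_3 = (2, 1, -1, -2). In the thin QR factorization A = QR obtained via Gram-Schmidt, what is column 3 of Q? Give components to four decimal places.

v_1 = (2, 0, 3, 0); ‖v_1‖ = 3.6056, so e_1 = (0.5547, 0.0000, 0.8321, 0.0000).
e_1·v_2 = 0.5547·0 + 0.0000·0 + 0.8321·(-3) + 0.0000·(-4) = -2.4962.
u_2 = v_2 + 2.4962·e_1 = (1.3846, 0.0000, -0.9231, -4.0000).
‖u_2‖ = 4.3323, so e_2 = (0.3196, 0.0000, -0.2131, -0.9233).
e_1·v_3 = 0.5547·2 + 0.0000·1 + 0.8321·(-1) + 0.0000·(-2) = 0.2774; e_2·v_3 = 0.3196·2 + 0.0000·1 + (-0.2131)·(-1) + (-0.9233)·(-2) = 2.6988.
u_3 = v_3 − 0.2774·e_1 − 2.6988·e_2 = (0.9836, 1.0000, -0.6557, 0.4918).
‖u_3‖ = 1.6246, so e_3 = (0.6054, 0.6155, -0.4036, 0.3027).

e_3 = (0.6054, 0.6155, -0.4036, 0.3027)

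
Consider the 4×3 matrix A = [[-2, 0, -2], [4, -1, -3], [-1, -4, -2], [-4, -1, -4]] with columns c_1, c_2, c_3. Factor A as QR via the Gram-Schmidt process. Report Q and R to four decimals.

Q = [[-0.3288, 0.0516, -0.3715], [0.6576, -0.3418, -0.6712], [-0.1644, -0.9285, 0.3084], [-0.6576, -0.1354, -0.5625]], R = [[6.0828, 0.6576, 1.6440], [0.0000, 4.1914, 3.3209], [0.0000, 0.0000, 4.3897]]

c_1 = (-2, 4, -1, -4); ‖c_1‖ = 6.0828, so q_1 = (-0.3288, 0.6576, -0.1644, -0.6576).
q_1·c_2 = (-0.3288)·0 + 0.6576·(-1) + (-0.1644)·(-4) + (-0.6576)·(-1) = 0.6576.
u_2 = c_2 − 0.6576·q_1 = (0.2162, -1.4324, -3.8919, -0.5676).
‖u_2‖ = 4.1914, so q_2 = (0.0516, -0.3418, -0.9285, -0.1354).
q_1·c_3 = (-0.3288)·(-2) + 0.6576·(-3) + (-0.1644)·(-2) + (-0.6576)·(-4) = 1.6440; q_2·c_3 = 0.0516·(-2) + (-0.3418)·(-3) + (-0.9285)·(-2) + (-0.1354)·(-4) = 3.3209.
u_3 = c_3 − 1.6440·q_1 − 3.3209·q_2 = (-1.6308, -2.9462, 1.3538, -2.4692).
‖u_3‖ = 4.3897, so q_3 = (-0.3715, -0.6712, 0.3084, -0.5625).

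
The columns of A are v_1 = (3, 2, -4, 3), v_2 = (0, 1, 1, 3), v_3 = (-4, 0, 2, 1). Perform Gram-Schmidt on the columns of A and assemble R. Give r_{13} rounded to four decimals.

r_{13} = -2.7578

q_1 = v_1/‖v_1‖ = (3, 2, -4, 3)/6.1644 = (0.4867, 0.3244, -0.6489, 0.4867).
r_{13} = q_1·v_3 = -2.7578.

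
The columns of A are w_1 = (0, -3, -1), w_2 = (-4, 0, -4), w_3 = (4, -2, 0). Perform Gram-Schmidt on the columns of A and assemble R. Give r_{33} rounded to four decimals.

w_1 = (0, -3, -1); ‖w_1‖ = 3.1623, so e_1 = (0.0000, -0.9487, -0.3162).
e_1·w_2 = 0.0000·(-4) + (-0.9487)·0 + (-0.3162)·(-4) = 1.2649.
u_2 = w_2 − 1.2649·e_1 = (-4.0000, 1.2000, -3.6000).
‖u_2‖ = 5.5136, so e_2 = (-0.7255, 0.2176, -0.6529).
e_1·w_3 = 0.0000·4 + (-0.9487)·(-2) + (-0.3162)·0 = 1.8974; e_2·w_3 = (-0.7255)·4 + 0.2176·(-2) + (-0.6529)·0 = -3.3372.
u_3 = w_3 − 1.8974·e_1 + 3.3372·e_2 = (1.5789, 0.5263, -1.5789).
r_{33} = ‖u_3‖ = 2.2942.

r_{33} = 2.2942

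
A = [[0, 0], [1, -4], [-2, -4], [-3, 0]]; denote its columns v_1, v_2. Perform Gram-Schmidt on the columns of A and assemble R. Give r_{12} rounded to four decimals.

e_1 = v_1/‖v_1‖ = (0, 1, -2, -3)/3.7417 = (0.0000, 0.2673, -0.5345, -0.8018).
r_{12} = e_1·v_2 = 1.0690.

r_{12} = 1.0690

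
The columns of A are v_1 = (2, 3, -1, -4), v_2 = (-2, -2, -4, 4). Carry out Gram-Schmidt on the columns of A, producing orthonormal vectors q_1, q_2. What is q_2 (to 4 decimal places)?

q_2 = (-0.1092, 0.0409, -0.9689, 0.2183)

q_1 = v_1/‖v_1‖ = (2, 3, -1, -4)/5.4772 = (0.3651, 0.5477, -0.1826, -0.7303).
r_{12} = q_1·v_2 = -4.0166.
u_2 = v_2 + 4.0166·q_1 = (-0.5333, 0.2000, -4.7333, 1.0667).
‖u_2‖ = 4.8854, so q_2 = (-0.1092, 0.0409, -0.9689, 0.2183).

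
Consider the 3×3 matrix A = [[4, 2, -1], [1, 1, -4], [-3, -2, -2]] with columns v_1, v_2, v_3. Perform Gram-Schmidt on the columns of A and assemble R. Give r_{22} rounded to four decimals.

v_1 = (4, 1, -3); ‖v_1‖ = 5.0990, so q_1 = (0.7845, 0.1961, -0.5883).
q_1·v_2 = 0.7845·2 + 0.1961·1 + (-0.5883)·(-2) = 2.9417.
u_2 = v_2 − 2.9417·q_1 = (-0.3077, 0.4231, -0.2692).
r_{22} = ‖u_2‖ = 0.5883.

r_{22} = 0.5883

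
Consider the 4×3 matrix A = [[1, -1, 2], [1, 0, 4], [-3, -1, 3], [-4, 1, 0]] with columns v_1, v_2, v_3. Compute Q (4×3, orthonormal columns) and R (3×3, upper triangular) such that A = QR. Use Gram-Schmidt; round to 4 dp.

Q = [[0.1925, -0.5483, 0.0951], [0.1925, 0.0439, 0.9716], [-0.5774, -0.7237, 0.0981], [-0.7698, 0.4167, 0.1931]], R = [[5.1962, -0.3849, -0.5774], [0.0000, 1.6887, -3.0924], [0.0000, 0.0000, 4.3708]]

v_1 = (1, 1, -3, -4); ‖v_1‖ = 5.1962, so e_1 = (0.1925, 0.1925, -0.5774, -0.7698).
e_1·v_2 = 0.1925·(-1) + 0.1925·0 + (-0.5774)·(-1) + (-0.7698)·1 = -0.3849.
u_2 = v_2 + 0.3849·e_1 = (-0.9259, 0.0741, -1.2222, 0.7037).
‖u_2‖ = 1.6887, so e_2 = (-0.5483, 0.0439, -0.7237, 0.4167).
e_1·v_3 = 0.1925·2 + 0.1925·4 + (-0.5774)·3 + (-0.7698)·0 = -0.5774; e_2·v_3 = (-0.5483)·2 + 0.0439·4 + (-0.7237)·3 + 0.4167·0 = -3.0924.
u_3 = v_3 + 0.5774·e_1 + 3.0924·e_2 = (0.4156, 4.2468, 0.4286, 0.8442).
‖u_3‖ = 4.3708, so e_3 = (0.0951, 0.9716, 0.0981, 0.1931).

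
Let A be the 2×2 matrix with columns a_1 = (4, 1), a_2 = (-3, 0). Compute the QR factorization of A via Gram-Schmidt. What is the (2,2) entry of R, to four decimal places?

a_1 = (4, 1); ‖a_1‖ = 4.1231, so q_1 = (0.9701, 0.2425).
q_1·a_2 = 0.9701·(-3) + 0.2425·0 = -2.9104.
u_2 = a_2 + 2.9104·q_1 = (-0.1765, 0.7059).
r_{22} = ‖u_2‖ = 0.7276.

r_{22} = 0.7276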